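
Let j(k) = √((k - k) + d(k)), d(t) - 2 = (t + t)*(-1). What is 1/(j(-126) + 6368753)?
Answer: 6368753/40561014774755 - √254/40561014774755 ≈ 1.5702e-7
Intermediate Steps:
d(t) = 2 - 2*t (d(t) = 2 + (t + t)*(-1) = 2 + (2*t)*(-1) = 2 - 2*t)
j(k) = √(2 - 2*k) (j(k) = √((k - k) + (2 - 2*k)) = √(0 + (2 - 2*k)) = √(2 - 2*k))
1/(j(-126) + 6368753) = 1/(√(2 - 2*(-126)) + 6368753) = 1/(√(2 + 252) + 6368753) = 1/(√254 + 6368753) = 1/(6368753 + √254)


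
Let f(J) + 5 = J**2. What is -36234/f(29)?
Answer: -1647/38 ≈ -43.342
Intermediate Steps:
f(J) = -5 + J**2
-36234/f(29) = -36234/(-5 + 29**2) = -36234/(-5 + 841) = -36234/836 = -36234*1/836 = -1647/38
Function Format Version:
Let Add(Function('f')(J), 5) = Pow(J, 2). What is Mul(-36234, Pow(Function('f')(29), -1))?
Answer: Rational(-1647, 38) ≈ -43.342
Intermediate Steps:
Function('f')(J) = Add(-5, Pow(J, 2))
Mul(-36234, Pow(Function('f')(29), -1)) = Mul(-36234, Pow(Add(-5, Pow(29, 2)), -1)) = Mul(-36234, Pow(Add(-5, 841), -1)) = Mul(-36234, Pow(836, -1)) = Mul(-36234, Rational(1, 836)) = Rational(-1647, 38)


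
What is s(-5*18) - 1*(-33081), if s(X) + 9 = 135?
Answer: 33207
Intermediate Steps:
s(X) = 126 (s(X) = -9 + 135 = 126)
s(-5*18) - 1*(-33081) = 126 - 1*(-33081) = 126 + 33081 = 33207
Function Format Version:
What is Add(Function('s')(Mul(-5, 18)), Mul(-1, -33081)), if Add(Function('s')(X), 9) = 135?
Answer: 33207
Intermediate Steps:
Function('s')(X) = 126 (Function('s')(X) = Add(-9, 135) = 126)
Add(Function('s')(Mul(-5, 18)), Mul(-1, -33081)) = Add(126, Mul(-1, -33081)) = Add(126, 33081) = 33207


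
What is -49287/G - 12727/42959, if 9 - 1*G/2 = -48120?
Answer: -1114131933/1378382474 ≈ -0.80829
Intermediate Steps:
G = 96258 (G = 18 - 2*(-48120) = 18 + 96240 = 96258)
-49287/G - 12727/42959 = -49287/96258 - 12727/42959 = -49287*1/96258 - 12727*1/42959 = -16429/32086 - 12727/42959 = -1114131933/1378382474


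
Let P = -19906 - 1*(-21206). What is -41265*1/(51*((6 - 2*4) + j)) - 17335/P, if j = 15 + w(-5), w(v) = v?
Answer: -1011953/8840 ≈ -114.47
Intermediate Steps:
P = 1300 (P = -19906 + 21206 = 1300)
j = 10 (j = 15 - 5 = 10)
-41265*1/(51*((6 - 2*4) + j)) - 17335/P = -41265*1/(51*((6 - 2*4) + 10)) - 17335/1300 = -41265*1/(51*((6 - 8) + 10)) - 17335*1/1300 = -41265*1/(51*(-2 + 10)) - 3467/260 = -41265/(51*8) - 3467/260 = -41265/408 - 3467/260 = -41265*1/408 - 3467/260 = -13755/136 - 3467/260 = -1011953/8840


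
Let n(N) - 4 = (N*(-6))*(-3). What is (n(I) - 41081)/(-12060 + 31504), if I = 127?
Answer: -38791/19444 ≈ -1.9950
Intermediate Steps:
n(N) = 4 + 18*N (n(N) = 4 + (N*(-6))*(-3) = 4 - 6*N*(-3) = 4 + 18*N)
(n(I) - 41081)/(-12060 + 31504) = ((4 + 18*127) - 41081)/(-12060 + 31504) = ((4 + 2286) - 41081)/19444 = (2290 - 41081)*(1/19444) = -38791*1/19444 = -38791/19444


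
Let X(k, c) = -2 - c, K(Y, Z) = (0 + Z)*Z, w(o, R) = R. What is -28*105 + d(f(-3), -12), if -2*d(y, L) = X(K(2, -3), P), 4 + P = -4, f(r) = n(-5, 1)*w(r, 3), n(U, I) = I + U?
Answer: -2943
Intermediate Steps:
K(Y, Z) = Z² (K(Y, Z) = Z*Z = Z²)
f(r) = -12 (f(r) = (1 - 5)*3 = -4*3 = -12)
P = -8 (P = -4 - 4 = -8)
d(y, L) = -3 (d(y, L) = -(-2 - 1*(-8))/2 = -(-2 + 8)/2 = -½*6 = -3)
-28*105 + d(f(-3), -12) = -28*105 - 3 = -2940 - 3 = -2943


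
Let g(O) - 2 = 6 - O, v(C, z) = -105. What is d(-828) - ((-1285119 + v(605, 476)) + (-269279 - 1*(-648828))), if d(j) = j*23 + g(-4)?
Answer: 886643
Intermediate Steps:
g(O) = 8 - O (g(O) = 2 + (6 - O) = 8 - O)
d(j) = 12 + 23*j (d(j) = j*23 + (8 - 1*(-4)) = 23*j + (8 + 4) = 23*j + 12 = 12 + 23*j)
d(-828) - ((-1285119 + v(605, 476)) + (-269279 - 1*(-648828))) = (12 + 23*(-828)) - ((-1285119 - 105) + (-269279 - 1*(-648828))) = (12 - 19044) - (-1285224 + (-269279 + 648828)) = -19032 - (-1285224 + 379549) = -19032 - 1*(-905675) = -19032 + 905675 = 886643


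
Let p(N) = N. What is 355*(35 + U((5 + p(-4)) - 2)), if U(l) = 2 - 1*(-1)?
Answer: 13490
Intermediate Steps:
U(l) = 3 (U(l) = 2 + 1 = 3)
355*(35 + U((5 + p(-4)) - 2)) = 355*(35 + 3) = 355*38 = 13490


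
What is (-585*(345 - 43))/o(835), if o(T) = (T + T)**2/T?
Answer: -17667/334 ≈ -52.895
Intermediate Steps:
o(T) = 4*T (o(T) = (2*T)**2/T = (4*T**2)/T = 4*T)
(-585*(345 - 43))/o(835) = (-585*(345 - 43))/((4*835)) = -585*302/3340 = -176670*1/3340 = -17667/334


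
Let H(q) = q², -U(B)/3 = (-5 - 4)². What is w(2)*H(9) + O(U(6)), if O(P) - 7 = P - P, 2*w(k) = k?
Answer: 88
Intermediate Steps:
U(B) = -243 (U(B) = -3*(-5 - 4)² = -3*(-9)² = -3*81 = -243)
w(k) = k/2
O(P) = 7 (O(P) = 7 + (P - P) = 7 + 0 = 7)
w(2)*H(9) + O(U(6)) = ((½)*2)*9² + 7 = 1*81 + 7 = 81 + 7 = 88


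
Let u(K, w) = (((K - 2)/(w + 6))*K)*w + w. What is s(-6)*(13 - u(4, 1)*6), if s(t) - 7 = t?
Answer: ⅐ ≈ 0.14286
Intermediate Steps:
u(K, w) = w + K*w*(-2 + K)/(6 + w) (u(K, w) = (((-2 + K)/(6 + w))*K)*w + w = (K*(-2 + K)/(6 + w))*w + w = K*w*(-2 + K)/(6 + w) + w = w + K*w*(-2 + K)/(6 + w))
s(t) = 7 + t
s(-6)*(13 - u(4, 1)*6) = (7 - 6)*(13 - (6 + 1 + 4² - 2*4)/(6 + 1)*6) = 1*(13 - (6 + 1 + 16 - 8)/7*6) = 1*(13 - 15/7*6) = 1*(13 - 90/7) = 1*(⅐) = ⅐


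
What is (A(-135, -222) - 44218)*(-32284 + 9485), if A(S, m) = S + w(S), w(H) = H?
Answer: 1014281912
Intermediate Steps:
A(S, m) = 2*S (A(S, m) = S + S = 2*S)
(A(-135, -222) - 44218)*(-32284 + 9485) = (2*(-135) - 44218)*(-32284 + 9485) = (-270 - 44218)*(-22799) = -44488*(-22799) = 1014281912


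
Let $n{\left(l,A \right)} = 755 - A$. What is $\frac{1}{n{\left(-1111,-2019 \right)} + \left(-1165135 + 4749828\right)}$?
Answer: $\frac{1}{3587467} \approx 2.7875 \cdot 10^{-7}$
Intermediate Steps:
$\frac{1}{n{\left(-1111,-2019 \right)} + \left(-1165135 + 4749828\right)} = \frac{1}{\left(755 - -2019\right) + \left(-1165135 + 4749828\right)} = \frac{1}{\left(755 + 2019\right) + 3584693} = \frac{1}{2774 + 3584693} = \frac{1}{3587467}$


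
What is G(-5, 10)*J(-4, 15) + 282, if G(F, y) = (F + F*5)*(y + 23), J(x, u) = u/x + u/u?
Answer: 6009/2 ≈ 3004.5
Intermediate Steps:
J(x, u) = 1 + u/x (J(x, u) = u/x + 1 = 1 + u/x)
G(F, y) = 6*F*(23 + y) (G(F, y) = (F + 5*F)*(23 + y) = (6*F)*(23 + y) = 6*F*(23 + y))
G(-5, 10)*J(-4, 15) + 282 = (6*(-5)*(23 + 10))*((15 - 4)/(-4)) + 282 = (6*(-5)*33)*(-1/4*11) + 282 = -990*(-11/4) + 282 = 5445/2 + 282 = 6009/2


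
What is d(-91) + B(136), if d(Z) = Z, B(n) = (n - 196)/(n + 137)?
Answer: -8301/91 ≈ -91.220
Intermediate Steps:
B(n) = (-196 + n)/(137 + n)
d(-91) + B(136) = -91 + (-196 + 136)/(137 + 136) = -91 - 60/273 = -91 + (1/273)*(-60) = -91 - 20/91 = -8301/91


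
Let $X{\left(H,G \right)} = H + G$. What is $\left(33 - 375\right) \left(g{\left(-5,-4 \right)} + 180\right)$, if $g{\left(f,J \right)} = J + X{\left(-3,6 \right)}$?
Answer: $-61218$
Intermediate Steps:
$X{\left(H,G \right)} = G + H$
$g{\left(f,J \right)} = 3 + J$ ($g{\left(f,J \right)} = J + \left(6 - 3\right) = J + 3 = 3 + J$)
$\left(33 - 375\right) \left(g{\left(-5,-4 \right)} + 180\right) = \left(33 - 375\right) \left(\left(3 - 4\right) + 180\right) = - 342 \left(-1 + 180\right) = \left(-342\right) 179 = -61218$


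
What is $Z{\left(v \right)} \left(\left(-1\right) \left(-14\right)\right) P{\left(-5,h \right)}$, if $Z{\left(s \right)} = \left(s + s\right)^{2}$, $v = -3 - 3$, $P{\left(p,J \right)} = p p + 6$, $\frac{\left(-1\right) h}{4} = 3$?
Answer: $62496$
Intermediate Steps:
$h = -12$ ($h = \left(-4\right) 3 = -12$)
$P{\left(p,J \right)} = 6 + p^{2}$ ($P{\left(p,J \right)} = p^{2} + 6 = 6 + p^{2}$)
$v = -6$
$Z{\left(s \right)} = 4 s^{2}$ ($Z{\left(s \right)} = \left(2 s\right)^{2} = 4 s^{2}$)
$Z{\left(v \right)} \left(\left(-1\right) \left(-14\right)\right) P{\left(-5,h \right)} = 4 \left(-6\right)^{2} \left(\left(-1\right) \left(-14\right)\right) \left(6 + \left(-5\right)^{2}\right) = 4 \cdot 36 \cdot 14 \left(6 + 25\right) = 144 \cdot 14 \cdot 31 = 2016 \cdot 31 = 62496$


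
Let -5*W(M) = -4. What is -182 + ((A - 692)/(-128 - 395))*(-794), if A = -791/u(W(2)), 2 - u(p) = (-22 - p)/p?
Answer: -40578782/31903 ≈ -1271.9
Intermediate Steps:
W(M) = ⅘ (W(M) = -⅕*(-4) = ⅘)
u(p) = 2 - (-22 - p)/p
A = -1582/61 (A = -791/(3 + 22/(⅘)) = -791/(3 + 22*(5/4)) = -791/(3 + 55/2) = -791/61/2 = -791*2/61 = -1582/61 ≈ -25.934)
-182 + ((A - 692)/(-128 - 395))*(-794) = -182 + ((-1582/61 - 692)/(-128 - 395))*(-794) = -182 - 43794/61/(-523)*(-794) = -182 - 43794/61*(-1/523)*(-794) = -182 + (43794/31903)*(-794) = -182 - 34772436/31903 = -40578782/31903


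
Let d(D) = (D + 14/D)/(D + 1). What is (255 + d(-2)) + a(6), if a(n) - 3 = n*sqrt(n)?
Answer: 267 + 6*sqrt(6) ≈ 281.70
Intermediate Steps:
d(D) = (D + 14/D)/(1 + D)
a(n) = 3 + n**(3/2) (a(n) = 3 + n*sqrt(n) = 3 + n**(3/2))
(255 + d(-2)) + a(6) = (255 + (14 + (-2)**2)/((-2)*(1 - 2))) + (3 + 6**(3/2)) = (255 - 1/2*(14 + 4)/(-1)) + (3 + 6*sqrt(6)) = (255 - 1/2*(-1)*18) + (3 + 6*sqrt(6)) = (255 + 9) + (3 + 6*sqrt(6)) = 264 + (3 + 6*sqrt(6)) = 267 + 6*sqrt(6)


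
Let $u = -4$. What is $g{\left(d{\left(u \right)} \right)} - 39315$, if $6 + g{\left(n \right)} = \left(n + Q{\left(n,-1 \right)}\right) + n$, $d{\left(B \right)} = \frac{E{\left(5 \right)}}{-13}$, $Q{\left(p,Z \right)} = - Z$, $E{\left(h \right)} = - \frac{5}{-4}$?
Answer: $- \frac{1022325}{26} \approx -39320.0$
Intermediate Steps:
$E{\left(h \right)} = \frac{5}{4}$ ($E{\left(h \right)} = \left(-5\right) \left(- \frac{1}{4}\right) = \frac{5}{4}$)
$d{\left(B \right)} = - \frac{5}{52}$ ($d{\left(B \right)} = \frac{5}{4 \left(-13\right)} = \frac{5}{4} \left(- \frac{1}{13}\right) = - \frac{5}{52}$)
$g{\left(n \right)} = -5 + 2 n$ ($g{\left(n \right)} = -6 + \left(\left(n - -1\right) + n\right) = -6 + \left(\left(n + 1\right) + n\right) = -6 + \left(\left(1 + n\right) + n\right) = -6 + \left(1 + 2 n\right) = -5 + 2 n$)
$g{\left(d{\left(u \right)} \right)} - 39315 = \left(-5 + 2 \left(- \frac{5}{52}\right)\right) - 39315 = \left(-5 - \frac{5}{26}\right) - 39315 = - \frac{135}{26} - 39315 = - \frac{1022325}{26}$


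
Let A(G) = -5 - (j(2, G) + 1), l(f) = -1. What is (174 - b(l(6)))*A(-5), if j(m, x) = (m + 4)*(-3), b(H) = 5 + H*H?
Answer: 2016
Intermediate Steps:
b(H) = 5 + H²
j(m, x) = -12 - 3*m (j(m, x) = (4 + m)*(-3) = -12 - 3*m)
A(G) = 12 (A(G) = -5 - ((-12 - 3*2) + 1) = -5 - ((-12 - 6) + 1) = -5 - (-18 + 1) = -5 - 1*(-17) = -5 + 17 = 12)
(174 - b(l(6)))*A(-5) = (174 - (5 + (-1)²))*12 = (174 - (5 + 1))*12 = (174 - 1*6)*12 = (174 - 6)*12 = 168*12 = 2016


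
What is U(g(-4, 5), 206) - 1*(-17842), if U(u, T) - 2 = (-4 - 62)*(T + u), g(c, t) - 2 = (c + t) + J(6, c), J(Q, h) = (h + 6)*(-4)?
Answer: 4578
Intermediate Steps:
J(Q, h) = -24 - 4*h (J(Q, h) = (6 + h)*(-4) = -24 - 4*h)
g(c, t) = -22 + t - 3*c (g(c, t) = 2 + ((c + t) + (-24 - 4*c)) = 2 + (-24 + t - 3*c) = -22 + t - 3*c)
U(u, T) = 2 - 66*T - 66*u (U(u, T) = 2 + (-4 - 62)*(T + u) = 2 - 66*(T + u) = 2 + (-66*T - 66*u) = 2 - 66*T - 66*u)
U(g(-4, 5), 206) - 1*(-17842) = (2 - 66*206 - 66*(-22 + 5 - 3*(-4))) - 1*(-17842) = (2 - 13596 - 66*(-22 + 5 + 12)) + 17842 = (2 - 13596 - 66*(-5)) + 17842 = (2 - 13596 + 330) + 17842 = -13264 + 17842 = 4578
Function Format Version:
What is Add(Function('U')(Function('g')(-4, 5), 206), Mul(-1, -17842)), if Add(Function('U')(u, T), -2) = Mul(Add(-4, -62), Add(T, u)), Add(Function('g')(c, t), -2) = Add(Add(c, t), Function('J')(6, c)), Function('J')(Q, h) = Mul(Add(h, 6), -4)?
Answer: 4578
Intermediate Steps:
Function('J')(Q, h) = Add(-24, Mul(-4, h)) (Function('J')(Q, h) = Mul(Add(6, h), -4) = Add(-24, Mul(-4, h)))
Function('g')(c, t) = Add(-22, t, Mul(-3, c)) (Function('g')(c, t) = Add(2, Add(Add(c, t), Add(-24, Mul(-4, c)))) = Add(2, Add(-24, t, Mul(-3, c))) = Add(-22, t, Mul(-3, c)))
Function('U')(u, T) = Add(2, Mul(-66, T), Mul(-66, u)) (Function('U')(u, T) = Add(2, Mul(Add(-4, -62), Add(T, u))) = Add(2, Mul(-66, Add(T, u))) = Add(2, Add(Mul(-66, T), Mul(-66, u))) = Add(2, Mul(-66, T), Mul(-66, u)))
Add(Function('U')(Function('g')(-4, 5), 206), Mul(-1, -17842)) = Add(Add(2, Mul(-66, 206), Mul(-66, Add(-22, 5, Mul(-3, -4)))), Mul(-1, -17842)) = Add(Add(2, -13596, Mul(-66, Add(-22, 5, 12))), 17842) = Add(Add(2, -13596, Mul(-66, -5)), 17842) = Add(Add(2, -13596, 330), 17842) = Add(-13264, 17842) = 4578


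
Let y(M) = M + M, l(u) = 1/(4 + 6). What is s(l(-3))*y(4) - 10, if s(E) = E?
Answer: -46/5 ≈ -9.2000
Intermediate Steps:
l(u) = ⅒ (l(u) = 1/10 = ⅒)
y(M) = 2*M
s(l(-3))*y(4) - 10 = (2*4)/10 - 10 = (⅒)*8 - 10 = ⅘ - 10 = -46/5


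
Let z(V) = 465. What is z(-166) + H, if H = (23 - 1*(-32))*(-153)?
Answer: -7950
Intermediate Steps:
H = -8415 (H = (23 + 32)*(-153) = 55*(-153) = -8415)
z(-166) + H = 465 - 8415 = -7950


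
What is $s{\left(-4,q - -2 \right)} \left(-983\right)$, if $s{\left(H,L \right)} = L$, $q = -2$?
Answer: $0$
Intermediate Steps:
$s{\left(-4,q - -2 \right)} \left(-983\right) = \left(-2 - -2\right) \left(-983\right) = \left(-2 + 2\right) \left(-983\right) = 0 \left(-983\right) = 0$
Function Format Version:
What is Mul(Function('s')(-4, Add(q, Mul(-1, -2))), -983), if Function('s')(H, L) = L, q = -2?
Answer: 0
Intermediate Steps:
Mul(Function('s')(-4, Add(q, Mul(-1, -2))), -983) = Mul(Add(-2, Mul(-1, -2)), -983) = Mul(Add(-2, 2), -983) = Mul(0, -983) = 0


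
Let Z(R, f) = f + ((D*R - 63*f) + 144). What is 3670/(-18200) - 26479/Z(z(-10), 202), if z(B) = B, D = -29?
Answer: 67315/33852 ≈ 1.9885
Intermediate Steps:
Z(R, f) = 144 - 62*f - 29*R (Z(R, f) = f + ((-29*R - 63*f) + 144) = f + ((-63*f - 29*R) + 144) = f + (144 - 63*f - 29*R) = 144 - 62*f - 29*R)
3670/(-18200) - 26479/Z(z(-10), 202) = 3670/(-18200) - 26479/(144 - 62*202 - 29*(-10)) = 3670*(-1/18200) - 26479/(144 - 12524 + 290) = -367/1820 - 26479/(-12090) = -367/1820 - 26479*(-1/12090) = -367/1820 + 26479/12090 = 67315/33852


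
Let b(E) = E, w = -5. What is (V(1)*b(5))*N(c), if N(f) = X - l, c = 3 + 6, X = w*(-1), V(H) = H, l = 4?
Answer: 5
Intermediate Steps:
X = 5 (X = -5*(-1) = 5)
c = 9
N(f) = 1 (N(f) = 5 - 1*4 = 5 - 4 = 1)
(V(1)*b(5))*N(c) = (1*5)*1 = 5*1 = 5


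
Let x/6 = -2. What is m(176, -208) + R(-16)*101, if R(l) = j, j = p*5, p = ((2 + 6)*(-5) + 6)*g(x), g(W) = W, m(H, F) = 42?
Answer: 206082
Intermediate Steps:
x = -12 (x = 6*(-2) = -12)
p = 408 (p = ((2 + 6)*(-5) + 6)*(-12) = (8*(-5) + 6)*(-12) = (-40 + 6)*(-12) = -34*(-12) = 408)
j = 2040 (j = 408*5 = 2040)
R(l) = 2040
m(176, -208) + R(-16)*101 = 42 + 2040*101 = 42 + 206040 = 206082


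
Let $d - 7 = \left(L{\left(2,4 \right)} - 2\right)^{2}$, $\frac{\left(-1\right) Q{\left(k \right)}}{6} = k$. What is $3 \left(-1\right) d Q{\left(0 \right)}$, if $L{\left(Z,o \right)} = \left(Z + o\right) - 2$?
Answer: $0$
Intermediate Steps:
$Q{\left(k \right)} = - 6 k$
$L{\left(Z,o \right)} = -2 + Z + o$
$d = 11$ ($d = 7 + \left(\left(-2 + 2 + 4\right) - 2\right)^{2} = 7 + \left(4 - 2\right)^{2} = 7 + 2^{2} = 7 + 4 = 11$)
$3 \left(-1\right) d Q{\left(0 \right)} = 3 \left(-1\right) 11 \left(\left(-6\right) 0\right) = \left(-3\right) 11 \cdot 0 = \left(-33\right) 0 = 0$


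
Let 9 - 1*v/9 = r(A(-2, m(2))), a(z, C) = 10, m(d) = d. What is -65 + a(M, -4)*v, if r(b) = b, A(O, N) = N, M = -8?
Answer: 565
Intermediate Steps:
v = 63 (v = 81 - 9*2 = 81 - 18 = 63)
-65 + a(M, -4)*v = -65 + 10*63 = -65 + 630 = 565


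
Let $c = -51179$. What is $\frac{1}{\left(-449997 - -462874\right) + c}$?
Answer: $- \frac{1}{38302} \approx -2.6108 \cdot 10^{-5}$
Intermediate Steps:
$\frac{1}{\left(-449997 - -462874\right) + c} = \frac{1}{\left(-449997 - -462874\right) - 51179} = \frac{1}{\left(-449997 + 462874\right) - 51179} = \frac{1}{12877 - 51179} = \frac{1}{-38302} = - \frac{1}{38302}$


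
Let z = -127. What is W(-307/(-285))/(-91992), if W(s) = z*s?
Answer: 38989/26217720 ≈ 0.0014871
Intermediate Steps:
W(s) = -127*s
W(-307/(-285))/(-91992) = -(-38989)/(-285)/(-91992) = -(-38989)*(-1)/285*(-1/91992) = -127*307/285*(-1/91992) = -38989/285*(-1/91992) = 38989/26217720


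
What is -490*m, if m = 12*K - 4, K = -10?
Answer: 60760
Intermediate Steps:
m = -124 (m = 12*(-10) - 4 = -120 - 4 = -124)
-490*m = -490*(-124) = 60760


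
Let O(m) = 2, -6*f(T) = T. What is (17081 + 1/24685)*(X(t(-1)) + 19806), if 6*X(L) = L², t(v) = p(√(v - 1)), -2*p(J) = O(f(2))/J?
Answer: 16702111105351/49370 ≈ 3.3831e+8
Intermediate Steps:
f(T) = -T/6
p(J) = -1/J
t(v) = -1/√(-1 + v) (t(v) = -1/(√(v - 1)) = -1/(√(-1 + v)) = -1/√(-1 + v))
X(L) = L²/6
(17081 + 1/24685)*(X(t(-1)) + 19806) = (17081 + 1/24685)*((-1/√(-1 - 1))²/6 + 19806) = (17081 + 1/24685)*((-1/√(-2))²/6 + 19806) = 421644486*((-(-1)*I*√2/2)²/6 + 19806)/24685 = 421644486*((I*√2/2)²/6 + 19806)/24685 = 421644486*((⅙)*(-½) + 19806)/24685 = 421644486*(-1/12 + 19806)/24685 = (421644486/24685)*(237671/12) = 16702111105351/49370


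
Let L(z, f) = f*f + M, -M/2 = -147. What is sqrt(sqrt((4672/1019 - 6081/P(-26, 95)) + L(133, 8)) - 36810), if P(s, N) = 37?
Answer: sqrt(-52326011653290 + 37703*sqrt(281792184297))/37703 ≈ 191.82*I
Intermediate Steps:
M = 294 (M = -2*(-147) = 294)
L(z, f) = 294 + f**2 (L(z, f) = f*f + 294 = f**2 + 294 = 294 + f**2)
sqrt(sqrt((4672/1019 - 6081/P(-26, 95)) + L(133, 8)) - 36810) = sqrt(sqrt((4672/1019 - 6081/37) + (294 + 8**2)) - 36810) = sqrt(sqrt((4672*(1/1019) - 6081*1/37) + (294 + 64)) - 36810) = sqrt(sqrt((4672/1019 - 6081/37) + 358) - 36810) = sqrt(sqrt(-6023675/37703 + 358) - 36810) = sqrt(sqrt(7473999/37703) - 36810) = sqrt(sqrt(281792184297)/37703 - 36810) = sqrt(-36810 + sqrt(281792184297)/37703)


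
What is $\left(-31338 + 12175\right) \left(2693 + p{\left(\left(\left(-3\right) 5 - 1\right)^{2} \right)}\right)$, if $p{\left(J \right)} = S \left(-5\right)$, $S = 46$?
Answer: $-47198469$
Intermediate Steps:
$p{\left(J \right)} = -230$ ($p{\left(J \right)} = 46 \left(-5\right) = -230$)
$\left(-31338 + 12175\right) \left(2693 + p{\left(\left(\left(-3\right) 5 - 1\right)^{2} \right)}\right) = \left(-31338 + 12175\right) \left(2693 - 230\right) = \left(-19163\right) 2463 = -47198469$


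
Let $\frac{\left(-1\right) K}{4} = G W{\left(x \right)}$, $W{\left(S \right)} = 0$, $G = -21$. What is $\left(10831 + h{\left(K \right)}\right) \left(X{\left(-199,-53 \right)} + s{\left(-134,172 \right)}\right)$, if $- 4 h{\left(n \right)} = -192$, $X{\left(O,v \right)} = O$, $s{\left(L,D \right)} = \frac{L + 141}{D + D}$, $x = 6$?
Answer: $- \frac{17317597}{8} \approx -2.1647 \cdot 10^{6}$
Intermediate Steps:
$s{\left(L,D \right)} = \frac{141 + L}{2 D}$
$K = 0$ ($K = - 4 \left(\left(-21\right) 0\right) = \left(-4\right) 0 = 0$)
$h{\left(n \right)} = 48$ ($h{\left(n \right)} = \left(- \frac{1}{4}\right) \left(-192\right) = 48$)
$\left(10831 + h{\left(K \right)}\right) \left(X{\left(-199,-53 \right)} + s{\left(-134,172 \right)}\right) = \left(10831 + 48\right) \left(-199 + \frac{141 - 134}{2 \cdot 172}\right) = 10879 \left(-199 + \frac{1}{2} \cdot \frac{1}{172} \cdot 7\right) = 10879 \left(-199 + \frac{7}{344}\right) = 10879 \left(- \frac{68449}{344}\right) = - \frac{17317597}{8}$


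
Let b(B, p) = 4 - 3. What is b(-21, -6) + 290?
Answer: 291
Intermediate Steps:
b(B, p) = 1
b(-21, -6) + 290 = 1 + 290 = 291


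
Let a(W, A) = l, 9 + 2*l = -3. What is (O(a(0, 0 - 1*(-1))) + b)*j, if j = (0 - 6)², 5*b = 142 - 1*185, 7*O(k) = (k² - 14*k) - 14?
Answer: 8244/35 ≈ 235.54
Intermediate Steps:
l = -6 (l = -9/2 + (½)*(-3) = -9/2 - 3/2 = -6)
a(W, A) = -6
O(k) = -2 - 2*k + k²/7 (O(k) = ((k² - 14*k) - 14)/7 = (-14 + k² - 14*k)/7 = -2 - 2*k + k²/7)
b = -43/5 (b = (142 - 1*185)/5 = (142 - 185)/5 = (⅕)*(-43) = -43/5 ≈ -8.6000)
j = 36 (j = (-6)² = 36)
(O(a(0, 0 - 1*(-1))) + b)*j = ((-2 - 2*(-6) + (⅐)*(-6)²) - 43/5)*36 = ((-2 + 12 + (⅐)*36) - 43/5)*36 = ((-2 + 12 + 36/7) - 43/5)*36 = (106/7 - 43/5)*36 = (229/35)*36 = 8244/35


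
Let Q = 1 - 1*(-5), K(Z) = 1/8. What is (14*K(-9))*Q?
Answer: 21/2 ≈ 10.500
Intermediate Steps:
K(Z) = ⅛
Q = 6 (Q = 1 + 5 = 6)
(14*K(-9))*Q = (14*(⅛))*6 = (7/4)*6 = 21/2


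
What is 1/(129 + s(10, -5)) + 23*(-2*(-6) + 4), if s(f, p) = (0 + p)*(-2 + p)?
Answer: 60353/164 ≈ 368.01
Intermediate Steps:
s(f, p) = p*(-2 + p)
1/(129 + s(10, -5)) + 23*(-2*(-6) + 4) = 1/(129 - 5*(-2 - 5)) + 23*(-2*(-6) + 4) = 1/(129 - 5*(-7)) + 23*(12 + 4) = 1/(129 + 35) + 23*16 = 1/164 + 368 = 60353/164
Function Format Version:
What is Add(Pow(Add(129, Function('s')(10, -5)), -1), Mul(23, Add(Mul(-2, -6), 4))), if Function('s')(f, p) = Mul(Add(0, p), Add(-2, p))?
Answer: Rational(60353, 164) ≈ 368.01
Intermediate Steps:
Function('s')(f, p) = Mul(p, Add(-2, p))
Add(Pow(Add(129, Function('s')(10, -5)), -1), Mul(23, Add(Mul(-2, -6), 4))) = Add(Pow(Add(129, Mul(-5, Add(-2, -5))), -1), Mul(23, Add(Mul(-2, -6), 4))) = Add(Pow(Add(129, Mul(-5, -7)), -1), Mul(23, Add(12, 4))) = Add(Pow(Add(129, 35), -1), Mul(23, 16)) = Add(Pow(164, -1), 368) = Add(Rational(1, 164), 368) = Rational(60353, 164)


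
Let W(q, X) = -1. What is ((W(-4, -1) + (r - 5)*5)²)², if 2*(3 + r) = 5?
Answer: 10556001/16 ≈ 6.5975e+5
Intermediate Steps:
r = -½ (r = -3 + (½)*5 = -3 + 5/2 = -½ ≈ -0.50000)
((W(-4, -1) + (r - 5)*5)²)² = ((-1 + (-½ - 5)*5)²)² = ((-1 - 11/2*5)²)² = ((-1 - 55/2)²)² = ((-57/2)²)² = (3249/4)² = 10556001/16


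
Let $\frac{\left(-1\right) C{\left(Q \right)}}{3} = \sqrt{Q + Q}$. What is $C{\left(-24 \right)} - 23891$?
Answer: $-23891 - 12 i \sqrt{3} \approx -23891.0 - 20.785 i$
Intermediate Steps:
$C{\left(Q \right)} = - 3 \sqrt{2} \sqrt{Q}$ ($C{\left(Q \right)} = - 3 \sqrt{Q + Q} = - 3 \sqrt{2 Q} = - 3 \sqrt{2} \sqrt{Q}$)
$C{\left(-24 \right)} - 23891 = - 3 \sqrt{2} \sqrt{-24} - 23891 = - 3 \sqrt{2} \cdot 2 i \sqrt{6} - 23891 = - 12 i \sqrt{3} - 23891 = -23891 - 12 i \sqrt{3}$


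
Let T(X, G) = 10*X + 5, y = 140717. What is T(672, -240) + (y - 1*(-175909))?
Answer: 323351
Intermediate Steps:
T(X, G) = 5 + 10*X
T(672, -240) + (y - 1*(-175909)) = (5 + 10*672) + (140717 - 1*(-175909)) = (5 + 6720) + (140717 + 175909) = 6725 + 316626 = 323351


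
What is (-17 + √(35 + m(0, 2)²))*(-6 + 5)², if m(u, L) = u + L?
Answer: -17 + √39 ≈ -10.755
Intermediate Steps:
m(u, L) = L + u
(-17 + √(35 + m(0, 2)²))*(-6 + 5)² = (-17 + √(35 + (2 + 0)²))*(-6 + 5)² = (-17 + √(35 + 2²))*(-1)² = (-17 + √(35 + 4))*1 = (-17 + √39)*1 = -17 + √39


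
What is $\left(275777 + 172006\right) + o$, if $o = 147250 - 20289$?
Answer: $574744$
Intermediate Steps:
$o = 126961$ ($o = 147250 - 20289 = 126961$)
$\left(275777 + 172006\right) + o = \left(275777 + 172006\right) + 126961 = 447783 + 126961 = 574744$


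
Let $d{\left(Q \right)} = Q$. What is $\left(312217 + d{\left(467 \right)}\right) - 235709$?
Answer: $76975$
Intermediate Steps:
$\left(312217 + d{\left(467 \right)}\right) - 235709 = \left(312217 + 467\right) - 235709 = 312684 - 235709 = 76975$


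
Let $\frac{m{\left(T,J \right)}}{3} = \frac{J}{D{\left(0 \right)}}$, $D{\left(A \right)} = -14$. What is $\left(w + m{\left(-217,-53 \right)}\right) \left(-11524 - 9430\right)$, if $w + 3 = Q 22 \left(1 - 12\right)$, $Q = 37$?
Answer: $\frac{1312129003}{7} \approx 1.8745 \cdot 10^{8}$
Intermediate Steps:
$m{\left(T,J \right)} = - \frac{3 J}{14}$ ($m{\left(T,J \right)} = 3 \frac{J}{-14} = 3 J \left(- \frac{1}{14}\right) = 3 \left(- \frac{J}{14}\right) = - \frac{3 J}{14}$)
$w = -8957$ ($w = -3 + 37 \cdot 22 \left(1 - 12\right) = -3 + 814 \left(-11\right) = -3 - 8954 = -8957$)
$\left(w + m{\left(-217,-53 \right)}\right) \left(-11524 - 9430\right) = \left(-8957 - - \frac{159}{14}\right) \left(-11524 - 9430\right) = \left(-8957 + \frac{159}{14}\right) \left(-20954\right) = \left(- \frac{125239}{14}\right) \left(-20954\right) = \frac{1312129003}{7}$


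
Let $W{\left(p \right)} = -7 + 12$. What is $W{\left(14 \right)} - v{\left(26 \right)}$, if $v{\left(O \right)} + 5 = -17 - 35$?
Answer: $62$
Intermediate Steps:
$W{\left(p \right)} = 5$
$v{\left(O \right)} = -57$ ($v{\left(O \right)} = -5 - 52 = -57$)
$W{\left(14 \right)} - v{\left(26 \right)} = 5 - -57 = 5 + 57 = 62$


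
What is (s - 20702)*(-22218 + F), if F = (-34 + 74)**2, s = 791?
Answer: 410524998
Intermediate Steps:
F = 1600 (F = 40**2 = 1600)
(s - 20702)*(-22218 + F) = (791 - 20702)*(-22218 + 1600) = -19911*(-20618) = 410524998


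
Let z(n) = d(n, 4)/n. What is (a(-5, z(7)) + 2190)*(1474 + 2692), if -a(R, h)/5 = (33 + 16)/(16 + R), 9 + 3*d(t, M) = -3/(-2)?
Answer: 99338270/11 ≈ 9.0308e+6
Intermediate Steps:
d(t, M) = -5/2 (d(t, M) = -3 + (-3/(-2))/3 = -3 + (-3*(-½))/3 = -3 + (⅓)*(3/2) = -3 + ½ = -5/2)
z(n) = -5/(2*n)
a(R, h) = -245/(16 + R) (a(R, h) = -5*(33 + 16)/(16 + R) = -245/(16 + R))
(a(-5, z(7)) + 2190)*(1474 + 2692) = (-245/(16 - 5) + 2190)*(1474 + 2692) = (-245/11 + 2190)*4166 = (23845/11)*4166 = 99338270/11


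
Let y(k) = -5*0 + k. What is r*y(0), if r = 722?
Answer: 0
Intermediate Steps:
y(k) = k (y(k) = 0 + k = k)
r*y(0) = 722*0 = 0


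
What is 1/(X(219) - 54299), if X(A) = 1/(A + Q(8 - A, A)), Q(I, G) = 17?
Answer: -236/12814563 ≈ -1.8417e-5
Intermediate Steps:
X(A) = 1/(17 + A) (X(A) = 1/(A + 17) = 1/(17 + A))
1/(X(219) - 54299) = 1/(1/(17 + 219) - 54299) = 1/(1/236 - 54299) = 1/(-12814563/236) = -236/12814563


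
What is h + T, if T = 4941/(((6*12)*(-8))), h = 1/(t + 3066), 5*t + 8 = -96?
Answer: -4179377/487232 ≈ -8.5778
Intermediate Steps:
t = -104/5 (t = -8/5 + (⅕)*(-96) = -8/5 - 96/5 = -104/5 ≈ -20.800)
h = 5/15226 (h = 1/(-104/5 + 3066) = 1/(15226/5) = 5/15226 ≈ 0.00032839)
T = -549/64 (T = 4941/((72*(-8))) = 4941/(-576) = 4941*(-1/576) = -549/64 ≈ -8.5781)
h + T = 5/15226 - 549/64 = -4179377/487232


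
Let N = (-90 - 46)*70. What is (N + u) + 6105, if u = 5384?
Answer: 1969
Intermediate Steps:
N = -9520 (N = -136*70 = -9520)
(N + u) + 6105 = (-9520 + 5384) + 6105 = -4136 + 6105 = 1969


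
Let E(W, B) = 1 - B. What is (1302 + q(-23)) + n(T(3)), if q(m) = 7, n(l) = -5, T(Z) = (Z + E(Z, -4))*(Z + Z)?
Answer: 1304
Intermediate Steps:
T(Z) = 2*Z*(5 + Z) (T(Z) = (Z + (1 - 1*(-4)))*(Z + Z) = (Z + (1 + 4))*(2*Z) = (Z + 5)*(2*Z) = (5 + Z)*(2*Z) = 2*Z*(5 + Z))
(1302 + q(-23)) + n(T(3)) = (1302 + 7) - 5 = 1309 - 5 = 1304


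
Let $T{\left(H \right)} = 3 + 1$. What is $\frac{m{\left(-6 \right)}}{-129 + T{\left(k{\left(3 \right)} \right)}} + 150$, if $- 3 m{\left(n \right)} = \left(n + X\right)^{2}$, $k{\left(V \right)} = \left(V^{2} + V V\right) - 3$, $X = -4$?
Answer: $\frac{2254}{15} \approx 150.27$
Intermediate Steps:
$k{\left(V \right)} = -3 + 2 V^{2}$ ($k{\left(V \right)} = \left(V^{2} + V^{2}\right) - 3 = 2 V^{2} - 3 = -3 + 2 V^{2}$)
$T{\left(H \right)} = 4$
$m{\left(n \right)} = - \frac{\left(-4 + n\right)^{2}}{3}$ ($m{\left(n \right)} = - \frac{\left(n - 4\right)^{2}}{3} = - \frac{\left(-4 + n\right)^{2}}{3}$)
$\frac{m{\left(-6 \right)}}{-129 + T{\left(k{\left(3 \right)} \right)}} + 150 = \frac{\left(- \frac{1}{3}\right) \left(-4 - 6\right)^{2}}{-129 + 4} + 150 = \frac{\left(- \frac{1}{3}\right) \left(-10\right)^{2}}{-125} + 150 = - \frac{\left(- \frac{1}{3}\right) 100}{125} + 150 = \left(- \frac{1}{125}\right) \left(- \frac{100}{3}\right) + 150 = \frac{4}{15} + 150 = \frac{2254}{15}$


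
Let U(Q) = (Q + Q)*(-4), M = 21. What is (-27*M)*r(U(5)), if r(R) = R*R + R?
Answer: -884520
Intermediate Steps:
U(Q) = -8*Q (U(Q) = (2*Q)*(-4) = -8*Q)
r(R) = R + R**2 (r(R) = R**2 + R = R + R**2)
(-27*M)*r(U(5)) = (-27*21)*((-8*5)*(1 - 8*5)) = -(-22680)*(1 - 40) = -(-22680)*(-39) = -567*1560 = -884520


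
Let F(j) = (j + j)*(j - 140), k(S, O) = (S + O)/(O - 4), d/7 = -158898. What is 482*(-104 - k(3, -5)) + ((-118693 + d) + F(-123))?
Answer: -10948645/9 ≈ -1.2165e+6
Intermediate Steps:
d = -1112286 (d = 7*(-158898) = -1112286)
k(S, O) = (O + S)/(-4 + O)
F(j) = 2*j*(-140 + j) (F(j) = (2*j)*(-140 + j) = 2*j*(-140 + j))
482*(-104 - k(3, -5)) + ((-118693 + d) + F(-123)) = 482*(-104 - (-5 + 3)/(-4 - 5)) + ((-118693 - 1112286) + 2*(-123)*(-140 - 123)) = 482*(-104 - (-2)/(-9)) + (-1230979 + 2*(-123)*(-263)) = 482*(-104 - (-1)*(-2)/9) + (-1230979 + 64698) = 482*(-104 - 1*2/9) - 1166281 = 482*(-104 - 2/9) - 1166281 = 482*(-938/9) - 1166281 = -452116/9 - 1166281 = -10948645/9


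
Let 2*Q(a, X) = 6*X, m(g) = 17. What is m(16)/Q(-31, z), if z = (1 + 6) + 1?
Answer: 17/24 ≈ 0.70833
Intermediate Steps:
z = 8 (z = 7 + 1 = 8)
Q(a, X) = 3*X (Q(a, X) = (6*X)/2 = 3*X)
m(16)/Q(-31, z) = 17/((3*8)) = 17/24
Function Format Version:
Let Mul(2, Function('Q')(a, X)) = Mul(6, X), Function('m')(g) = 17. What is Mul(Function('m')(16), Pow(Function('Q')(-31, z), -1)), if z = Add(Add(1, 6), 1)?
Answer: Rational(17, 24) ≈ 0.70833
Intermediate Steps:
z = 8 (z = Add(7, 1) = 8)
Function('Q')(a, X) = Mul(3, X) (Function('Q')(a, X) = Mul(Rational(1, 2), Mul(6, X)) = Mul(3, X))
Mul(Function('m')(16), Pow(Function('Q')(-31, z), -1)) = Mul(17, Pow(Mul(3, 8), -1)) = Mul(17, Pow(24, -1)) = Mul(17, Rational(1, 24)) = Rational(17, 24)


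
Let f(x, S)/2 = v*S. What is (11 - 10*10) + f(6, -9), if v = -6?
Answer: 19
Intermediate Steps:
f(x, S) = -12*S (f(x, S) = 2*(-6*S) = -12*S)
(11 - 10*10) + f(6, -9) = (11 - 10*10) - 12*(-9) = (11 - 100) + 108 = -89 + 108 = 19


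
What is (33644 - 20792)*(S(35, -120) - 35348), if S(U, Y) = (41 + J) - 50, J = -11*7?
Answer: -455397768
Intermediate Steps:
J = -77
S(U, Y) = -86 (S(U, Y) = (41 - 77) - 50 = -36 - 50 = -86)
(33644 - 20792)*(S(35, -120) - 35348) = (33644 - 20792)*(-86 - 35348) = 12852*(-35434) = -455397768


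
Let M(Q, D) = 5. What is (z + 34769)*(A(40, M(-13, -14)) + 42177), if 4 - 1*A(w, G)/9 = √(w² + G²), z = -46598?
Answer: -499337577 + 532305*√65 ≈ -4.9505e+8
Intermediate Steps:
A(w, G) = 36 - 9*√(G² + w²) (A(w, G) = 36 - 9*√(w² + G²) = 36 - 9*√(G² + w²))
(z + 34769)*(A(40, M(-13, -14)) + 42177) = (-46598 + 34769)*((36 - 9*√(5² + 40²)) + 42177) = -11829*((36 - 9*√(25 + 1600)) + 42177) = -11829*((36 - 45*√65) + 42177) = -11829*(42213 - 45*√65) = -499337577 + 532305*√65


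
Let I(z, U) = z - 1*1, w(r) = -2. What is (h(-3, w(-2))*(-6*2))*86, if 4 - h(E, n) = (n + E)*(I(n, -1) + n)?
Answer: 21672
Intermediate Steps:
I(z, U) = -1 + z (I(z, U) = z - 1 = -1 + z)
h(E, n) = 4 - (-1 + 2*n)*(E + n) (h(E, n) = 4 - (n + E)*((-1 + n) + n) = 4 - (E + n)*(-1 + 2*n) = 4 - (-1 + 2*n)*(E + n))
(h(-3, w(-2))*(-6*2))*86 = ((4 - 3 - 2 - 2*(-2)² - 2*(-3)*(-2))*(-6*2))*86 = ((4 - 3 - 2 - 2*4 - 12)*(-12))*86 = ((4 - 3 - 2 - 8 - 12)*(-12))*86 = -21*(-12)*86 = 252*86 = 21672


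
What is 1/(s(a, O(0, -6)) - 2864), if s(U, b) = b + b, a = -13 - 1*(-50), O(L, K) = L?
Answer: -1/2864 ≈ -0.00034916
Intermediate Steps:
a = 37 (a = -13 + 50 = 37)
s(U, b) = 2*b
1/(s(a, O(0, -6)) - 2864) = 1/(2*0 - 2864) = 1/(0 - 2864) = 1/(-2864) = -1/2864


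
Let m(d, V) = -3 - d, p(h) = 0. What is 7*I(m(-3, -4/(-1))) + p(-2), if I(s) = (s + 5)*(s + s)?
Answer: 0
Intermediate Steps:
I(s) = 2*s*(5 + s) (I(s) = (5 + s)*(2*s) = 2*s*(5 + s))
7*I(m(-3, -4/(-1))) + p(-2) = 7*(2*(-3 - 1*(-3))*(5 + (-3 - 1*(-3)))) + 0 = 7*(2*(-3 + 3)*(5 + (-3 + 3))) + 0 = 7*(2*0*(5 + 0)) + 0 = 7*(2*0*5) + 0 = 7*0 + 0 = 0 + 0 = 0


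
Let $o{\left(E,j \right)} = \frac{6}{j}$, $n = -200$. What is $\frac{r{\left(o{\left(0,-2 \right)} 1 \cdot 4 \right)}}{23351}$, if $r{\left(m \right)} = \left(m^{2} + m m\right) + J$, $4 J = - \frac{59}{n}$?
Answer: $\frac{230459}{18680800} \approx 0.012337$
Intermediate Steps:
$J = \frac{59}{800}$ ($J = \frac{\left(-59\right) \frac{1}{-200}}{4} = \frac{\left(-59\right) \left(- \frac{1}{200}\right)}{4} = \frac{1}{4} \cdot \frac{59}{200} = \frac{59}{800} \approx 0.07375$)
$r{\left(m \right)} = \frac{59}{800} + 2 m^{2}$ ($r{\left(m \right)} = \left(m^{2} + m m\right) + \frac{59}{800} = \left(m^{2} + m^{2}\right) + \frac{59}{800} = 2 m^{2} + \frac{59}{800} = \frac{59}{800} + 2 m^{2}$)
$\frac{r{\left(o{\left(0,-2 \right)} 1 \cdot 4 \right)}}{23351} = \frac{\frac{59}{800} + 2 \left(\frac{6}{-2} \cdot 1 \cdot 4\right)^{2}}{23351} = \left(\frac{59}{800} + 2 \left(6 \left(- \frac{1}{2}\right) 1 \cdot 4\right)^{2}\right) \frac{1}{23351} = \left(\frac{59}{800} + 2 \left(\left(-3\right) 1 \cdot 4\right)^{2}\right) \frac{1}{23351} = \left(\frac{59}{800} + 2 \left(\left(-3\right) 4\right)^{2}\right) \frac{1}{23351} = \left(\frac{59}{800} + 2 \left(-12\right)^{2}\right) \frac{1}{23351} = \left(\frac{59}{800} + 2 \cdot 144\right) \frac{1}{23351} = \left(\frac{59}{800} + 288\right) \frac{1}{23351} = \frac{230459}{800} \cdot \frac{1}{23351} = \frac{230459}{18680800}$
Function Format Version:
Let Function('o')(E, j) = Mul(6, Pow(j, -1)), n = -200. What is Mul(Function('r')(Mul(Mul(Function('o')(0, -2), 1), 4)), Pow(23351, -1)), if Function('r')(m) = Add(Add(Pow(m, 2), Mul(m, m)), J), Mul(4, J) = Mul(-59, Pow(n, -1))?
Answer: Rational(230459, 18680800) ≈ 0.012337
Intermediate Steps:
J = Rational(59, 800) (J = Mul(Rational(1, 4), Mul(-59, Pow(-200, -1))) = Mul(Rational(1, 4), Mul(-59, Rational(-1, 200))) = Mul(Rational(1, 4), Rational(59, 200)) = Rational(59, 800) ≈ 0.073750)
Function('r')(m) = Add(Rational(59, 800), Mul(2, Pow(m, 2))) (Function('r')(m) = Add(Add(Pow(m, 2), Mul(m, m)), Rational(59, 800)) = Add(Add(Pow(m, 2), Pow(m, 2)), Rational(59, 800)) = Add(Mul(2, Pow(m, 2)), Rational(59, 800)) = Add(Rational(59, 800), Mul(2, Pow(m, 2))))
Mul(Function('r')(Mul(Mul(Function('o')(0, -2), 1), 4)), Pow(23351, -1)) = Mul(Add(Rational(59, 800), Mul(2, Pow(Mul(Mul(Mul(6, Pow(-2, -1)), 1), 4), 2))), Pow(23351, -1)) = Mul(Add(Rational(59, 800), Mul(2, Pow(Mul(Mul(Mul(6, Rational(-1, 2)), 1), 4), 2))), Rational(1, 23351)) = Mul(Add(Rational(59, 800), Mul(2, Pow(Mul(Mul(-3, 1), 4), 2))), Rational(1, 23351)) = Mul(Add(Rational(59, 800), Mul(2, Pow(Mul(-3, 4), 2))), Rational(1, 23351)) = Mul(Add(Rational(59, 800), Mul(2, Pow(-12, 2))), Rational(1, 23351)) = Mul(Add(Rational(59, 800), Mul(2, 144)), Rational(1, 23351)) = Mul(Add(Rational(59, 800), 288), Rational(1, 23351)) = Mul(Rational(230459, 800), Rational(1, 23351)) = Rational(230459, 18680800)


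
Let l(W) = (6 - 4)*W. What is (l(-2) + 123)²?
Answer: 14161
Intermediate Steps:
l(W) = 2*W
(l(-2) + 123)² = (2*(-2) + 123)² = (-4 + 123)² = 119² = 14161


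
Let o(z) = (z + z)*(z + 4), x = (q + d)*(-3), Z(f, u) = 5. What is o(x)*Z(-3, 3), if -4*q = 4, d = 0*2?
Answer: 210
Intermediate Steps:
d = 0
q = -1 (q = -¼*4 = -1)
x = 3 (x = (-1 + 0)*(-3) = -1*(-3) = 3)
o(z) = 2*z*(4 + z) (o(z) = (2*z)*(4 + z) = 2*z*(4 + z))
o(x)*Z(-3, 3) = (2*3*(4 + 3))*5 = (2*3*7)*5 = 42*5 = 210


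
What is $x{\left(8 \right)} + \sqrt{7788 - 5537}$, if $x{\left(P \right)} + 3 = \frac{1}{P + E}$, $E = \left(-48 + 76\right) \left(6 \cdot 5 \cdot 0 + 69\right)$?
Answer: $- \frac{5819}{1940} + \sqrt{2251} \approx 44.445$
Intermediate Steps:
$E = 1932$ ($E = 28 \left(30 \cdot 0 + 69\right) = 28 \left(0 + 69\right) = 28 \cdot 69 = 1932$)
$x{\left(P \right)} = -3 + \frac{1}{1932 + P}$ ($x{\left(P \right)} = -3 + \frac{1}{P + 1932} = -3 + \frac{1}{1932 + P}$)
$x{\left(8 \right)} + \sqrt{7788 - 5537} = \frac{-5795 - 24}{1932 + 8} + \sqrt{7788 - 5537} = \frac{-5795 - 24}{1940} + \sqrt{7788 - 5537} = \frac{1}{1940} \left(-5819\right) + \sqrt{7788 - 5537} = - \frac{5819}{1940} + \sqrt{2251}$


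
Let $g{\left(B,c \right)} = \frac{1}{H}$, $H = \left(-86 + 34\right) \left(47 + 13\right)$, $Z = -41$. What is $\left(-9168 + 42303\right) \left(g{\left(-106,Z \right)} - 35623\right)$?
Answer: $- \frac{245516568049}{208} \approx -1.1804 \cdot 10^{9}$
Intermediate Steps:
$H = -3120$ ($H = \left(-52\right) 60 = -3120$)
$g{\left(B,c \right)} = - \frac{1}{3120}$ ($g{\left(B,c \right)} = \frac{1}{-3120} = - \frac{1}{3120}$)
$\left(-9168 + 42303\right) \left(g{\left(-106,Z \right)} - 35623\right) = \left(-9168 + 42303\right) \left(- \frac{1}{3120} - 35623\right) = 33135 \left(- \frac{1}{3120} - 35623\right) = 33135 \left(- \frac{111143761}{3120}\right) = - \frac{245516568049}{208}$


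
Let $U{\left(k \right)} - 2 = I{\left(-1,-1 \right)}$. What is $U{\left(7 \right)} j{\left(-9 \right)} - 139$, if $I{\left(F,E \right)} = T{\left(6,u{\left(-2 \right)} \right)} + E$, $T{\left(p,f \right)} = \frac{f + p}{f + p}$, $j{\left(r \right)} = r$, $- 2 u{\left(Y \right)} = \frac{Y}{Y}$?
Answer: $-157$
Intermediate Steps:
$u{\left(Y \right)} = - \frac{1}{2}$ ($u{\left(Y \right)} = - \frac{Y \frac{1}{Y}}{2} = \left(- \frac{1}{2}\right) 1 = - \frac{1}{2}$)
$T{\left(p,f \right)} = 1$
$I{\left(F,E \right)} = 1 + E$
$U{\left(k \right)} = 2$ ($U{\left(k \right)} = 2 + \left(1 - 1\right) = 2 + 0 = 2$)
$U{\left(7 \right)} j{\left(-9 \right)} - 139 = 2 \left(-9\right) - 139 = -18 - 139 = -157$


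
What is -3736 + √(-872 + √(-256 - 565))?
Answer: -3736 + √(-872 + I*√821) ≈ -3735.5 + 29.534*I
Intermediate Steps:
-3736 + √(-872 + √(-256 - 565)) = -3736 + √(-872 + √(-821)) = -3736 + √(-872 + I*√821)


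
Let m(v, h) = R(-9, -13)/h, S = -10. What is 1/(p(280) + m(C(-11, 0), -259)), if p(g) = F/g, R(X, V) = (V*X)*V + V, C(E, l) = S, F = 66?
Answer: 5180/31901 ≈ 0.16238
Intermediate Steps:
C(E, l) = -10
R(X, V) = V + X*V**2 (R(X, V) = X*V**2 + V = V + X*V**2)
p(g) = 66/g
m(v, h) = -1534/h (m(v, h) = (-13*(1 - 13*(-9)))/h = (-13*(1 + 117))/h = (-13*118)/h = -1534/h)
1/(p(280) + m(C(-11, 0), -259)) = 1/(66/280 - 1534/(-259)) = 1/(66*(1/280) - 1534*(-1/259)) = 1/(33/140 + 1534/259) = 1/(31901/5180) = 5180/31901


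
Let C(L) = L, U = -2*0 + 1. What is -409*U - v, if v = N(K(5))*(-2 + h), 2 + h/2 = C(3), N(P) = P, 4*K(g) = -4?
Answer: -409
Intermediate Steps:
K(g) = -1 (K(g) = (¼)*(-4) = -1)
U = 1 (U = 0 + 1 = 1)
h = 2 (h = -4 + 2*3 = -4 + 6 = 2)
v = 0 (v = -(-2 + 2) = -1*0 = 0)
-409*U - v = -409*1 - 1*0 = -409 + 0 = -409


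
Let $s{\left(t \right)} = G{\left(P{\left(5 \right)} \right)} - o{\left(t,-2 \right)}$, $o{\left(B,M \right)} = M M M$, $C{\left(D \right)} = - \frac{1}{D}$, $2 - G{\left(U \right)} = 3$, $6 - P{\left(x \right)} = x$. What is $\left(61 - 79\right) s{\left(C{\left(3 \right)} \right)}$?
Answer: $-126$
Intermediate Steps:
$P{\left(x \right)} = 6 - x$
$G{\left(U \right)} = -1$ ($G{\left(U \right)} = 2 - 3 = -1$)
$o{\left(B,M \right)} = M^{3}$ ($o{\left(B,M \right)} = M^{2} M = M^{3}$)
$s{\left(t \right)} = 7$ ($s{\left(t \right)} = -1 - \left(-2\right)^{3} = -1 - -8 = -1 + 8 = 7$)
$\left(61 - 79\right) s{\left(C{\left(3 \right)} \right)} = \left(61 - 79\right) 7 = \left(-18\right) 7 = -126$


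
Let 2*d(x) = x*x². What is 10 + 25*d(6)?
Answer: 2710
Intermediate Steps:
d(x) = x³/2 (d(x) = (x*x²)/2 = x³/2)
10 + 25*d(6) = 10 + 25*((½)*6³) = 10 + 25*((½)*216) = 10 + 25*108 = 10 + 2700 = 2710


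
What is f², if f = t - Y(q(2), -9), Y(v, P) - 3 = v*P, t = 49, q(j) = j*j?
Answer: 6724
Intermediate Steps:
q(j) = j²
Y(v, P) = 3 + P*v (Y(v, P) = 3 + v*P = 3 + P*v)
f = 82 (f = 49 - (3 - 9*2²) = 49 - (3 - 9*4) = 49 - (3 - 36) = 49 - 1*(-33) = 49 + 33 = 82)
f² = 82² = 6724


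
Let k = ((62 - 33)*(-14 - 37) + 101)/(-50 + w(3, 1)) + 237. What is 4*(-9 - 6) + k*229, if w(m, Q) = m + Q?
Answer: 1404680/23 ≈ 61073.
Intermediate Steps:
w(m, Q) = Q + m
k = 6140/23 (k = ((62 - 33)*(-14 - 37) + 101)/(-50 + (1 + 3)) + 237 = (29*(-51) + 101)/(-50 + 4) + 237 = (-1479 + 101)/(-46) + 237 = -1378*(-1/46) + 237 = 689/23 + 237 = 6140/23 ≈ 266.96)
4*(-9 - 6) + k*229 = 4*(-9 - 6) + (6140/23)*229 = 4*(-15) + 1406060/23 = -60 + 1406060/23 = 1404680/23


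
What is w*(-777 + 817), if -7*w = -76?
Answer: 3040/7 ≈ 434.29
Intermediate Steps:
w = 76/7 (w = -⅐*(-76) = 76/7 ≈ 10.857)
w*(-777 + 817) = 76*(-777 + 817)/7 = (76/7)*40 = 3040/7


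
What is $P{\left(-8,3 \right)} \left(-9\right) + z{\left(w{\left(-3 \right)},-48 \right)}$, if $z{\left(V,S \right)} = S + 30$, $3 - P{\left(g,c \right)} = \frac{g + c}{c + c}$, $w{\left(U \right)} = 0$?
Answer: $- \frac{105}{2} \approx -52.5$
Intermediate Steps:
$P{\left(g,c \right)} = 3 - \frac{c + g}{2 c}$ ($P{\left(g,c \right)} = 3 - \frac{g + c}{c + c} = 3 - \frac{c + g}{2 c}$)
$z{\left(V,S \right)} = 30 + S$
$P{\left(-8,3 \right)} \left(-9\right) + z{\left(w{\left(-3 \right)},-48 \right)} = \frac{\left(-1\right) \left(-8\right) + 5 \cdot 3}{2 \cdot 3} \left(-9\right) + \left(30 - 48\right) = \frac{1}{2} \cdot \frac{1}{3} \left(8 + 15\right) \left(-9\right) - 18 = \frac{1}{2} \cdot \frac{1}{3} \cdot 23 \left(-9\right) - 18 = \frac{23}{6} \left(-9\right) - 18 = - \frac{69}{2} - 18 = - \frac{105}{2}$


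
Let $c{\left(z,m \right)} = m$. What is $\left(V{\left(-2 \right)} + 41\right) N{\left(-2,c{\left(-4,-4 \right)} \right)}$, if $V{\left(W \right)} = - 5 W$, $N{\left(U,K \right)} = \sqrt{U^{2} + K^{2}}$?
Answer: $102 \sqrt{5} \approx 228.08$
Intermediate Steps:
$N{\left(U,K \right)} = \sqrt{K^{2} + U^{2}}$
$\left(V{\left(-2 \right)} + 41\right) N{\left(-2,c{\left(-4,-4 \right)} \right)} = \left(\left(-5\right) \left(-2\right) + 41\right) \sqrt{\left(-4\right)^{2} + \left(-2\right)^{2}} = \left(10 + 41\right) \sqrt{16 + 4} = 51 \sqrt{20} = 51 \cdot 2 \sqrt{5} = 102 \sqrt{5}$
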